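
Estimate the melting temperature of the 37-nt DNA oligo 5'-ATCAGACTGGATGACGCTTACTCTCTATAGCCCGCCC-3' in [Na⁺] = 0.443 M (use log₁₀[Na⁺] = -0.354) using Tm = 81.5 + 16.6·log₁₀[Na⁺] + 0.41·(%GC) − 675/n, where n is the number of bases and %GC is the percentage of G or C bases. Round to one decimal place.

79.5°C

Length n = 37. T=9, A=8, C=13, G=7
G+C = 20, so %GC = 20/37 × 100 = 54.054%
Salt term: 16.6 × (-0.354) = -5.876
GC term: 0.41 × 54.054 = 22.162; length term: −675/37 = −18.243
Tm = 81.5 + (-5.876) + 22.162 − 18.243 = 79.543 → 79.5°C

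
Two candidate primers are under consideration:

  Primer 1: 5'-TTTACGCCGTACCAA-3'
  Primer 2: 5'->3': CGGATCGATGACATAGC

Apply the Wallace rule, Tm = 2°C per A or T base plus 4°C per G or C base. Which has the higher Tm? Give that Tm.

Primer 1: A+T=8, G+C=7 → Tm = 2(8)+4(7) = 44°C
Primer 2: A+T=8, G+C=9 → Tm = 2(8)+4(9) = 52°C
44°C vs 52°C → primer 2 is higher.

Primer 2, 52°C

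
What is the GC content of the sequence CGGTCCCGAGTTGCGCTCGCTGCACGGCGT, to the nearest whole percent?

73%

Base counts: C=11, G=11, T=6, A=2
G+C = 11 + 11 = 22 out of 30 bases
%GC = 22/30 × 100 = 73.33% ≈ 73%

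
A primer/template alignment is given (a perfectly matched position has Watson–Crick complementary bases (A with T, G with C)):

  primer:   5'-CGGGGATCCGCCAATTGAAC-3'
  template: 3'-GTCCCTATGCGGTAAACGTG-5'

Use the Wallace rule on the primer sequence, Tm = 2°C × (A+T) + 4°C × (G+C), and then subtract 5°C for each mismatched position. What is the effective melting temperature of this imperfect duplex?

Primer base counts: A=5, T=3, G=6, C=6 → A+T=8, G+C=12
Perfect-match Tm = 2(8) + 4(12) = 16 + 48 = 64°C
Mismatches (positions where the bases are not complementary): 4 (at positions 2, 8, 14, 18)
Effective Tm = 64 − 4×5 = 64 − 20 = 44°C

44°C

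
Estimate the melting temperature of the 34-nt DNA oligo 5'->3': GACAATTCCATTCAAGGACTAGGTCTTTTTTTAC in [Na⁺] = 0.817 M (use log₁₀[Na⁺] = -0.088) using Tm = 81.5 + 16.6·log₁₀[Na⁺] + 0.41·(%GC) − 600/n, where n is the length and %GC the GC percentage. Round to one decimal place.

Length n = 34. Base counts: G=5, A=9, T=13, C=7
G+C = 12, so %GC = 12/34 × 100 = 35.294%
Salt term: 16.6 × (-0.088) = -1.461
GC term: 0.41 × 35.294 = 14.471; length term: −600/34 = −17.647
Tm = 81.5 + (-1.461) + 14.471 − 17.647 = 76.863 → 76.9°C

76.9°C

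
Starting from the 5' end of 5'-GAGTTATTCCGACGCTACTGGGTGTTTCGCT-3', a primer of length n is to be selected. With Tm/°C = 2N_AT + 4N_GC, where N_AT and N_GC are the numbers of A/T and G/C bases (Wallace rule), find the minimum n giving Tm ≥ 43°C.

n = 15

First 14 bases: GAGTTATTCCGACG → Tm = 42°C (< 43°C)
First 15 bases: GAGTTATTCCGACGC → Tm = 46°C (≥ 43°C)
Each additional base adds 2°C (A/T) or 4°C (G/C), so Tm is non-decreasing in n; n = 15 is the first length to reach 43°C.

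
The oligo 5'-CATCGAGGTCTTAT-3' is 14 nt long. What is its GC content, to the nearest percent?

43%

T=5, G=3, A=3, C=3
G+C = 3 + 3 = 6 out of 14 bases
%GC = 6/14 × 100 = 42.86% ≈ 43%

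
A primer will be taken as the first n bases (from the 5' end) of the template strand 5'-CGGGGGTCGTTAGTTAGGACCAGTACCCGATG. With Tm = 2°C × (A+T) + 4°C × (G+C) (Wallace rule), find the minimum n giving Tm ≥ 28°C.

n = 8

First 7 bases: CGGGGGT → Tm = 26°C (< 28°C)
First 8 bases: CGGGGGTC → Tm = 30°C (≥ 28°C)
Since every base adds ≥2°C, Tm only increases with n, so the threshold is first crossed at n = 8.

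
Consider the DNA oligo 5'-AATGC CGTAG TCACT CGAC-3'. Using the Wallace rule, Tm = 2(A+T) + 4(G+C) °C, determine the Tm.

58°C

Counting bases: T=4, C=6, G=4, A=5
A+T = 9, G+C = 10
Tm = 2×9 + 4×10 = 58°C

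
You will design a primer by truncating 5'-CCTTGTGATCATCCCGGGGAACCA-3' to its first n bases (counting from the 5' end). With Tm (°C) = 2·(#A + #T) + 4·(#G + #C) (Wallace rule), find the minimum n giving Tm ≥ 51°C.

n = 17

First 16 bases: CCTTGTGATCATCCCG → Tm = 50°C (< 51°C)
First 17 bases: CCTTGTGATCATCCCGG → Tm = 54°C (≥ 51°C)
Since every base adds ≥2°C, Tm only increases with n, so the threshold is first crossed at n = 17.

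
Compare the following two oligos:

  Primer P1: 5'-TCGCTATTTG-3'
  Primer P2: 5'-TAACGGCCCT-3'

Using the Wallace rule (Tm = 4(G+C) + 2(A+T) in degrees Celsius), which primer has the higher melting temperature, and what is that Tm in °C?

Primer P2, 32°C

Primer P1: A+T=6, G+C=4 → Tm = 2(6)+4(4) = 28°C
Primer P2: A+T=4, G+C=6 → Tm = 2(4)+4(6) = 32°C
28°C vs 32°C → primer P2 is higher.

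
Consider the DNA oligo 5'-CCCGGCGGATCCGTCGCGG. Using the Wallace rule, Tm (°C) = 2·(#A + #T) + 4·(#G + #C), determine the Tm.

70°C

Counting bases: C=8, T=2, A=1, G=8
So N_AT = 3 and N_GC = 16.
Tm = 2×3 + 4×16 = 70°C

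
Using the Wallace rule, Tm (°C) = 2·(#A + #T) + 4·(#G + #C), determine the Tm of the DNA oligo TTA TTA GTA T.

Counting bases: C=0, T=6, A=3, G=1
A+T = 9, G+C = 1
Tm = 4·1 + 2·9 = 4 + 18 = 22°C

22°C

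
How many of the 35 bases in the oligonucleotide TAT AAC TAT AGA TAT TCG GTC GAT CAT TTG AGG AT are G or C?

11

Scanning the sequence gives T=13, A=11, C=4, G=7.
Total G or C: 7 + 4 = 11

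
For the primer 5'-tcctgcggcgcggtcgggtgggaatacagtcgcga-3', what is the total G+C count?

24

G=15, A=5, C=9, T=6
Total G or C: 15 + 9 = 24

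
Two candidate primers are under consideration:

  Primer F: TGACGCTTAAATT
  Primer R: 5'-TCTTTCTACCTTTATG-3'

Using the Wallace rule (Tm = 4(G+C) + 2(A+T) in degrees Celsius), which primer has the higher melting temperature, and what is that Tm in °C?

Primer R, 42°C

Primer F: A+T=9, G+C=4 → Tm = 2(9)+4(4) = 34°C
Primer R: A+T=11, G+C=5 → Tm = 2(11)+4(5) = 42°C
34°C vs 42°C → primer R is higher.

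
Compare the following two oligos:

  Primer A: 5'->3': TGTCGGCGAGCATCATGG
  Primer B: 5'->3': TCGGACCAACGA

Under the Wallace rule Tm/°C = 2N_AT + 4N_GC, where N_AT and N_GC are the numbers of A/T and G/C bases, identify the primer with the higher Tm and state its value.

Primer A: A+T=7, G+C=11 → Tm = 2(7)+4(11) = 58°C
Primer B: A+T=5, G+C=7 → Tm = 2(5)+4(7) = 38°C
58°C vs 38°C → primer A is higher.

Primer A, 58°C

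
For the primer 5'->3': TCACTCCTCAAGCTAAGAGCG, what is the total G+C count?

Base counts: A=6, C=7, G=4, T=4
G+C = 4 + 7 = 11

11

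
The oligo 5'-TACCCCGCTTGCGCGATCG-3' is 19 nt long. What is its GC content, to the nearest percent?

Base counts: T=4, C=8, G=5, A=2
G+C = 5 + 8 = 13 out of 19 bases
%GC = 13/19 × 100 = 68.42% ≈ 68%

68%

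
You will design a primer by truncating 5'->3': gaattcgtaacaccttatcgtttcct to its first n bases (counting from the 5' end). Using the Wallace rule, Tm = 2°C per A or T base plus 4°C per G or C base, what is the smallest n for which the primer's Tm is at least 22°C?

First 7 bases: GAATTCG → Tm = 20°C (< 22°C)
First 8 bases: GAATTCGT → Tm = 22°C (≥ 22°C)
Each additional base adds 2°C (A/T) or 4°C (G/C), so Tm is non-decreasing in n; n = 8 is the first length to reach 22°C.

n = 8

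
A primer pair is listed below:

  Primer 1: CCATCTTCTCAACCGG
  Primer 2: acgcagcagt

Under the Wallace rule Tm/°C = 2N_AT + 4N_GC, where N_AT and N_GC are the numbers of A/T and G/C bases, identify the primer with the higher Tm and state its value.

Primer 1, 50°C

Primer 1: A+T=7, G+C=9 → Tm = 2(7)+4(9) = 50°C
Primer 2: A+T=4, G+C=6 → Tm = 2(4)+4(6) = 32°C
50°C vs 32°C → primer 1 is higher.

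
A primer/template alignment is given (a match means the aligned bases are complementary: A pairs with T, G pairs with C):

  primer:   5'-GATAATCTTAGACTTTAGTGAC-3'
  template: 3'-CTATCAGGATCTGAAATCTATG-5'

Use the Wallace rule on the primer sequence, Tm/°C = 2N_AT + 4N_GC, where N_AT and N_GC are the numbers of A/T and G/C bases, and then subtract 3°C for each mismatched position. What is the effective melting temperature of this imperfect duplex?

Primer base counts: A=7, T=8, G=4, C=3 → A+T=15, G+C=7
Perfect-match Tm = 2(15) + 4(7) = 30 + 28 = 58°C
Mismatches (positions where the bases are not complementary): 4 (at positions 5, 8, 19, 20)
Effective Tm = 58 − 4×3 = 58 − 12 = 46°C

46°C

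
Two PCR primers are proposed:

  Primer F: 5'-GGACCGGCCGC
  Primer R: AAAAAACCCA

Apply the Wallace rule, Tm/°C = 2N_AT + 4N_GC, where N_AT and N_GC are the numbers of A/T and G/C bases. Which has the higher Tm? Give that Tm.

Primer F: A+T=1, G+C=10 → Tm = 2(1)+4(10) = 42°C
Primer R: A+T=7, G+C=3 → Tm = 2(7)+4(3) = 26°C
42°C vs 26°C → primer F is higher.

Primer F, 42°C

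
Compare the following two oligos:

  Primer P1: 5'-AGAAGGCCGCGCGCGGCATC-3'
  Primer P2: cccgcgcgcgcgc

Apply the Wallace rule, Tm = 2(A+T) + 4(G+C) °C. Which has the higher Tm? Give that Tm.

Primer P1, 70°C

Primer P1: A+T=5, G+C=15 → Tm = 2(5)+4(15) = 70°C
Primer P2: A+T=0, G+C=13 → Tm = 2(0)+4(13) = 52°C
70°C vs 52°C → primer P1 is higher.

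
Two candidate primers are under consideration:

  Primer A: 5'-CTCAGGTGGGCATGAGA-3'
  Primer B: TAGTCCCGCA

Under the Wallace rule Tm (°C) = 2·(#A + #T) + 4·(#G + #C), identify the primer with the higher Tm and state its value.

Primer A, 54°C

Primer A: A+T=7, G+C=10 → Tm = 2(7)+4(10) = 54°C
Primer B: A+T=4, G+C=6 → Tm = 2(4)+4(6) = 32°C
54°C vs 32°C → primer A is higher.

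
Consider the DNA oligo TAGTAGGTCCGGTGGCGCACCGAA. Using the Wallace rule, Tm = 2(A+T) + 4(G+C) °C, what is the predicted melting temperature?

G=9, C=6, A=5, T=4
So N_AT = 9 and N_GC = 15.
Tm = 4·15 + 2·9 = 60 + 18 = 78°C

78°C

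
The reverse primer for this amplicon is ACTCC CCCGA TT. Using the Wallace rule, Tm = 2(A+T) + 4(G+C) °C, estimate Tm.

Base counts: G=1, C=6, T=3, A=2
So N_AT = 5 and N_GC = 7.
Tm = 2(5) + 4(7) = 10 + 28 = 38°C

38°C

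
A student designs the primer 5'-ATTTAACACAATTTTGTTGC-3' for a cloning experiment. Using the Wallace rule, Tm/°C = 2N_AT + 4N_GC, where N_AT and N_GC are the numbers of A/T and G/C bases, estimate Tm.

Scanning the sequence gives G=2, A=6, T=9, C=3.
A+T = 15, G+C = 5
Tm = 4·5 + 2·15 = 20 + 30 = 50°C

50°C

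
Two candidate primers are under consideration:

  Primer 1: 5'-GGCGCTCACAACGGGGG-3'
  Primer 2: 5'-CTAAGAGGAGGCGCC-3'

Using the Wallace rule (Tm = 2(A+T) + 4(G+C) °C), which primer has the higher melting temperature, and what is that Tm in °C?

Primer 1, 60°C

Primer 1: A+T=4, G+C=13 → Tm = 2(4)+4(13) = 60°C
Primer 2: A+T=5, G+C=10 → Tm = 2(5)+4(10) = 50°C
60°C vs 50°C → primer 1 is higher.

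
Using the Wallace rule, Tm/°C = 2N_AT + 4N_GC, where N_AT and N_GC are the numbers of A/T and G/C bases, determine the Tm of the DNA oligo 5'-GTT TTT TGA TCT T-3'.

A=1, C=1, T=9, G=2
So N_AT = 10 and N_GC = 3.
Tm = 4·3 + 2·10 = 12 + 20 = 32°C

32°C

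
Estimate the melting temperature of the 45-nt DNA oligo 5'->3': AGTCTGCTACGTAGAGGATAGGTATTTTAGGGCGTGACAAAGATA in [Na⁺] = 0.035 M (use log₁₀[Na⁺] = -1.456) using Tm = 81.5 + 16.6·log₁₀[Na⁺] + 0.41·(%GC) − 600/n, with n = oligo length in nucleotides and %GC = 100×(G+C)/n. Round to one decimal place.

Length n = 45. Scanning the sequence gives G=14, A=14, C=5, T=12.
G+C = 19, so %GC = 19/45 × 100 = 42.222%
Salt term: 16.6 × (-1.456) = -24.17
GC term: 0.41 × 42.222 = 17.311; length term: −600/45 = −13.333
Tm = 81.5 + (-24.17) + 17.311 − 13.333 = 61.308 → 61.3°C

61.3°C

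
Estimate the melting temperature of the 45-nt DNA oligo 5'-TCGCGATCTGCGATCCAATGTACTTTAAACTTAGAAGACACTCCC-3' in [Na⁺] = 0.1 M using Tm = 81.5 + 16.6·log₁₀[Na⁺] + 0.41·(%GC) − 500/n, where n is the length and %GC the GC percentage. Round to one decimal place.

Length n = 45. Scanning the sequence gives C=13, A=13, T=12, G=7.
G+C = 20, so %GC = 20/45 × 100 = 44.444%
Salt term: 16.6 × (-1) = -16.6
GC term: 0.41 × 44.444 = 18.222; length term: −500/45 = −11.111
Tm = 81.5 + (-16.6) + 18.222 − 11.111 = 72.011 → 72.0°C

72.0°C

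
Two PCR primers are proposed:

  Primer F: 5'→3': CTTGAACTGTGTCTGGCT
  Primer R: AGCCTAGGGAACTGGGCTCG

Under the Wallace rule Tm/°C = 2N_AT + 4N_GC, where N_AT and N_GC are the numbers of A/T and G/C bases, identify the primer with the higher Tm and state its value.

Primer R, 66°C

Primer F: A+T=9, G+C=9 → Tm = 2(9)+4(9) = 54°C
Primer R: A+T=7, G+C=13 → Tm = 2(7)+4(13) = 66°C
54°C vs 66°C → primer R is higher.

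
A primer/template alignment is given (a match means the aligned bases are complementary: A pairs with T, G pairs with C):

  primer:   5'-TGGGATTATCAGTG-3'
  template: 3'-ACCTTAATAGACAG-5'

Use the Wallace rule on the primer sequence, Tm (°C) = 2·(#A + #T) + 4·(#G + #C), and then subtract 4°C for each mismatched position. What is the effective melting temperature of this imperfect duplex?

28°C

Primer base counts: A=3, T=5, G=5, C=1 → A+T=8, G+C=6
Perfect-match Tm = 2(8) + 4(6) = 16 + 24 = 40°C
Mismatches (positions where the bases are not complementary): 3 (at positions 4, 11, 14)
Effective Tm = 40 − 3×4 = 40 − 12 = 28°C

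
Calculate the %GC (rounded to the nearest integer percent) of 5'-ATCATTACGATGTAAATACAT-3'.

24%

C=3, T=7, A=9, G=2
G+C = 2 + 3 = 5 out of 21 bases
%GC = 5/21 × 100 = 23.81% ≈ 24%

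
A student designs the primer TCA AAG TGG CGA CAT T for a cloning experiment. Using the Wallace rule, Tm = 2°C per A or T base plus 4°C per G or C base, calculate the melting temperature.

46°C

Counting bases: T=4, A=5, C=3, G=4
AT pairs contribute 9, GC pairs contribute 7.
Tm = 2(9) + 4(7) = 18 + 28 = 46°C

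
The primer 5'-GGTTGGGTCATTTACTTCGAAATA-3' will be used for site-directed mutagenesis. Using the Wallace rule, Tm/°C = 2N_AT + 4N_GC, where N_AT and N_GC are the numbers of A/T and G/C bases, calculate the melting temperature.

66°C

Counting bases: C=3, T=9, G=6, A=6
So N_AT = 15 and N_GC = 9.
Tm = 2×15 + 4×9 = 66°C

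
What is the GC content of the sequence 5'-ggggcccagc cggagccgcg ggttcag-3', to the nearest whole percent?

81%

Scanning the sequence gives G=13, C=9, A=3, T=2.
G+C = 13 + 9 = 22 out of 27 bases
%GC = 22/27 × 100 = 81.48% ≈ 81%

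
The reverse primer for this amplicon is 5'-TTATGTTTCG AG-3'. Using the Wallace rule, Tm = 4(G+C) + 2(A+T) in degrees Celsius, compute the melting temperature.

32°C

Base counts: A=2, G=3, T=6, C=1
AT pairs contribute 8, GC pairs contribute 4.
Tm = 2(8) + 4(4) = 16 + 16 = 32°C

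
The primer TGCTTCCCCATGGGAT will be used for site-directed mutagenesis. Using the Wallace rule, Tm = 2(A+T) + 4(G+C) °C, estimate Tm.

50°C

G=4, T=5, C=5, A=2
So N_AT = 7 and N_GC = 9.
Tm = 2(7) + 4(9) = 14 + 36 = 50°C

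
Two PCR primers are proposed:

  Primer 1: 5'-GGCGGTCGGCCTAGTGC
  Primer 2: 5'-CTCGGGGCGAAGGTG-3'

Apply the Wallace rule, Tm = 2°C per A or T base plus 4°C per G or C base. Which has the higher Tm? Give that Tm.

Primer 1: A+T=4, G+C=13 → Tm = 2(4)+4(13) = 60°C
Primer 2: A+T=4, G+C=11 → Tm = 2(4)+4(11) = 52°C
60°C vs 52°C → primer 1 is higher.

Primer 1, 60°C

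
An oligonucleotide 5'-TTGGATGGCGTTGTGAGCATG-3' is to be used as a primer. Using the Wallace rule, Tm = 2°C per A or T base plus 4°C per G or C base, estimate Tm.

Base counts: C=2, T=7, G=9, A=3
A+T = 10, G+C = 11
Tm = 2×10 + 4×11 = 64°C

64°C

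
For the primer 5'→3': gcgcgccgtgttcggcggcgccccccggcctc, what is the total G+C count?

28

G=12, C=16, T=4, A=0
G+C = 12 + 16 = 28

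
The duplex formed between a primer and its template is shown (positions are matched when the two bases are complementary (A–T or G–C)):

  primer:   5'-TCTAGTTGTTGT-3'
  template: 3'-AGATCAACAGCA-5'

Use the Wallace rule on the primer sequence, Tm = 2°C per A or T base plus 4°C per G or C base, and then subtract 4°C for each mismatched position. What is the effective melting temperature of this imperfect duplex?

Primer base counts: A=1, T=7, G=3, C=1 → A+T=8, G+C=4
Perfect-match Tm = 2(8) + 4(4) = 16 + 16 = 32°C
Mismatches (positions where the bases are not complementary): 1 (at position 10)
Effective Tm = 32 − 1×4 = 32 − 4 = 28°C

28°C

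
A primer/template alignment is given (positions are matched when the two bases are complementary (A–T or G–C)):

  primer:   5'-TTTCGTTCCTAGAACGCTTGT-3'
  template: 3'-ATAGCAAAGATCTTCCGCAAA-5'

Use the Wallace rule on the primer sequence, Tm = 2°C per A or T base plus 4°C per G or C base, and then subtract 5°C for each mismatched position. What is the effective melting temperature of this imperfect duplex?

35°C

Primer base counts: A=3, T=9, G=4, C=5 → A+T=12, G+C=9
Perfect-match Tm = 2(12) + 4(9) = 24 + 36 = 60°C
Mismatches (positions where the bases are not complementary): 5 (at positions 2, 8, 15, 18, 20)
Effective Tm = 60 − 5×5 = 60 − 25 = 35°C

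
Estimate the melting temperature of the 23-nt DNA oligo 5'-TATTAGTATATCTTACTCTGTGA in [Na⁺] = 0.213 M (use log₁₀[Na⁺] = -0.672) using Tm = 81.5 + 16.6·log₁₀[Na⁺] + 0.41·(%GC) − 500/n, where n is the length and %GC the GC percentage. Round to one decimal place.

Length n = 23. Base counts: C=3, G=3, T=11, A=6
G+C = 6, so %GC = 6/23 × 100 = 26.087%
Salt term: 16.6 × (-0.672) = -11.155
GC term: 0.41 × 26.087 = 10.696; length term: −500/23 = −21.739
Tm = 81.5 + (-11.155) + 10.696 − 21.739 = 59.302 → 59.3°C

59.3°C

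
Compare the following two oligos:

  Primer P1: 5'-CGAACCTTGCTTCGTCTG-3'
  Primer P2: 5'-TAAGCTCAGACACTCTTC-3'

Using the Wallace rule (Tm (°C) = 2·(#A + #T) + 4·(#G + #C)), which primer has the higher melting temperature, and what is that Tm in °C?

Primer P1: A+T=8, G+C=10 → Tm = 2(8)+4(10) = 56°C
Primer P2: A+T=10, G+C=8 → Tm = 2(10)+4(8) = 52°C
56°C vs 52°C → primer P1 is higher.

Primer P1, 56°C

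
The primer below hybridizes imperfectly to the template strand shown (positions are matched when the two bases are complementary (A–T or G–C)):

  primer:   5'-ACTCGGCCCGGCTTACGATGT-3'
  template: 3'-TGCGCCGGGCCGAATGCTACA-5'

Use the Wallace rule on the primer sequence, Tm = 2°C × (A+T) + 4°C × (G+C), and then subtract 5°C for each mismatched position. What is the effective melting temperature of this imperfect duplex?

Primer base counts: A=3, T=5, G=6, C=7 → A+T=8, G+C=13
Perfect-match Tm = 2(8) + 4(13) = 16 + 52 = 68°C
Mismatches (positions where the bases are not complementary): 1 (at position 3)
Effective Tm = 68 − 1×5 = 68 − 5 = 63°C

63°C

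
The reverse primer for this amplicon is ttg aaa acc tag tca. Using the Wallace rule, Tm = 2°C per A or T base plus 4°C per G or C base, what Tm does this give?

40°C

Base counts: T=4, G=2, C=3, A=6
A+T = 10, G+C = 5
Tm = 4·5 + 2·10 = 20 + 20 = 40°C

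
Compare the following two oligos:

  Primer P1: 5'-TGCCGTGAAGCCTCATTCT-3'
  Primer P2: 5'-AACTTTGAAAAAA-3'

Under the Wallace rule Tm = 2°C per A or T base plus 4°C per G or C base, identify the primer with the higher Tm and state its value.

Primer P1: A+T=9, G+C=10 → Tm = 2(9)+4(10) = 58°C
Primer P2: A+T=11, G+C=2 → Tm = 2(11)+4(2) = 30°C
58°C vs 30°C → primer P1 is higher.

Primer P1, 58°C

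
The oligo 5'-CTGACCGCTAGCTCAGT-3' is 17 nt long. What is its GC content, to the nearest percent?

59%

T=4, C=6, G=4, A=3
G+C = 4 + 6 = 10 out of 17 bases
%GC = 10/17 × 100 = 58.82% ≈ 59%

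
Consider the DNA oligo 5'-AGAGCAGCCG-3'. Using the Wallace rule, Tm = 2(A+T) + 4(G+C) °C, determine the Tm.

Base counts: T=0, C=3, G=4, A=3
So N_AT = 3 and N_GC = 7.
Tm = 2(3) + 4(7) = 6 + 28 = 34°C

34°C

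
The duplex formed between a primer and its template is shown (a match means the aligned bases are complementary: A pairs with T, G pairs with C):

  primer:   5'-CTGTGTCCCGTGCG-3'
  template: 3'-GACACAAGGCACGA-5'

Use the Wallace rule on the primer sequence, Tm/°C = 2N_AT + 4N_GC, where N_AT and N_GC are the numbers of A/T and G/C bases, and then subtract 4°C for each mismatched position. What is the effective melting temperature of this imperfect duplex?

40°C

Primer base counts: A=0, T=4, G=5, C=5 → A+T=4, G+C=10
Perfect-match Tm = 2(4) + 4(10) = 8 + 40 = 48°C
Mismatches (positions where the bases are not complementary): 2 (at positions 7, 14)
Effective Tm = 48 − 2×4 = 48 − 8 = 40°C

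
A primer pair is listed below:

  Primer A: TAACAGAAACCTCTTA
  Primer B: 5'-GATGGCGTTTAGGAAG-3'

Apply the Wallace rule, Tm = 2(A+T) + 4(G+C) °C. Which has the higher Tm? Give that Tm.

Primer A: A+T=11, G+C=5 → Tm = 2(11)+4(5) = 42°C
Primer B: A+T=8, G+C=8 → Tm = 2(8)+4(8) = 48°C
42°C vs 48°C → primer B is higher.

Primer B, 48°C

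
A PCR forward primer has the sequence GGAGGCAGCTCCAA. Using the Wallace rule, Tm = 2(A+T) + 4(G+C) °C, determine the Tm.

46°C

Base counts: A=4, G=5, T=1, C=4
AT pairs contribute 5, GC pairs contribute 9.
Tm = 2×5 + 4×9 = 46°C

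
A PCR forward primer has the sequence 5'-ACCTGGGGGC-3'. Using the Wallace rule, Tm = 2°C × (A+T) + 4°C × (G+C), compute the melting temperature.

36°C

Counting bases: A=1, G=5, C=3, T=1
A+T = 2, G+C = 8
Tm = 4·8 + 2·2 = 32 + 4 = 36°C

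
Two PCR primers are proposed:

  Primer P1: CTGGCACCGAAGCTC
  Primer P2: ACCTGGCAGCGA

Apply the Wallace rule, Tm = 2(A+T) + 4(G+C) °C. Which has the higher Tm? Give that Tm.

Primer P1, 50°C

Primer P1: A+T=5, G+C=10 → Tm = 2(5)+4(10) = 50°C
Primer P2: A+T=4, G+C=8 → Tm = 2(4)+4(8) = 40°C
50°C vs 40°C → primer P1 is higher.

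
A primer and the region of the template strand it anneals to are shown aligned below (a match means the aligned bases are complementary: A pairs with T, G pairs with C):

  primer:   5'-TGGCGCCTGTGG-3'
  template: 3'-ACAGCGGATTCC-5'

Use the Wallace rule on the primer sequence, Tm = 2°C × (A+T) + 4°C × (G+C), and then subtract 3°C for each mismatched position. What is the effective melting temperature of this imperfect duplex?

33°C

Primer base counts: A=0, T=3, G=6, C=3 → A+T=3, G+C=9
Perfect-match Tm = 2(3) + 4(9) = 6 + 36 = 42°C
Mismatches (positions where the bases are not complementary): 3 (at positions 3, 9, 10)
Effective Tm = 42 − 3×3 = 42 − 9 = 33°C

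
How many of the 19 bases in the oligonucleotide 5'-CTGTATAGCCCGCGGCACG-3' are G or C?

13

Counting bases: G=6, C=7, T=3, A=3
Total G or C: 6 + 7 = 13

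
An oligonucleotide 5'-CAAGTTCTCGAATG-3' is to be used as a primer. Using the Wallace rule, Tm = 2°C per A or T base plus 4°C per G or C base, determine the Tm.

40°C

Scanning the sequence gives C=3, T=4, A=4, G=3.
So N_AT = 8 and N_GC = 6.
Tm = 2×8 + 4×6 = 40°C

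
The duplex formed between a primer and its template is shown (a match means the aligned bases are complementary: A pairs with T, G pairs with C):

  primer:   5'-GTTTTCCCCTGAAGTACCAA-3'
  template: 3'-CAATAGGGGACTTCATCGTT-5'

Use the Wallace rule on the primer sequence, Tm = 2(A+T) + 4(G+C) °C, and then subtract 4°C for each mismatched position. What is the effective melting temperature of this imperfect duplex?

50°C

Primer base counts: A=5, T=6, G=3, C=6 → A+T=11, G+C=9
Perfect-match Tm = 2(11) + 4(9) = 22 + 36 = 58°C
Mismatches (positions where the bases are not complementary): 2 (at positions 4, 17)
Effective Tm = 58 − 2×4 = 58 − 8 = 50°C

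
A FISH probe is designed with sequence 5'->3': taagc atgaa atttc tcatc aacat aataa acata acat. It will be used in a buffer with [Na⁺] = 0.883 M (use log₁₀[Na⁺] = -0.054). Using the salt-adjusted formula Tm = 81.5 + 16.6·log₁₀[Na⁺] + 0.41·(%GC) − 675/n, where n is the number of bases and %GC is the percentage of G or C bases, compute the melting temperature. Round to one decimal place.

Length n = 39. Base counts: C=7, G=2, T=11, A=19
G+C = 9, so %GC = 9/39 × 100 = 23.077%
Salt term: 16.6 × (-0.054) = -0.896
GC term: 0.41 × 23.077 = 9.462; length term: −675/39 = −17.308
Tm = 81.5 + (-0.896) + 9.462 − 17.308 = 72.758 → 72.8°C

72.8°C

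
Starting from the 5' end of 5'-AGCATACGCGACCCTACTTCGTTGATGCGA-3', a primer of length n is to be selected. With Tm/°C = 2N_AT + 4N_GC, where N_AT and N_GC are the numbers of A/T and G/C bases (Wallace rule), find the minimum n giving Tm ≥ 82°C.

n = 27

First 26 bases: AGCATACGCGACCCTACTTCGTTGAT → Tm = 78°C (< 82°C)
First 27 bases: AGCATACGCGACCCTACTTCGTTGATG → Tm = 82°C (≥ 82°C)
Each additional base adds 2°C (A/T) or 4°C (G/C), so Tm is non-decreasing in n; n = 27 is the first length to reach 82°C.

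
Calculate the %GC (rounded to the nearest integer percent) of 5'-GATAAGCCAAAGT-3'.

38%

C=2, A=6, G=3, T=2
G+C = 3 + 2 = 5 out of 13 bases
%GC = 5/13 × 100 = 38.46% ≈ 38%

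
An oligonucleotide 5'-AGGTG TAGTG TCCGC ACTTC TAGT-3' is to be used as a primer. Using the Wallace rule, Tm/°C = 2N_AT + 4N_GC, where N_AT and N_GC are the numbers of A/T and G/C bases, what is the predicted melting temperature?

Base counts: G=7, C=5, T=8, A=4
So N_AT = 12 and N_GC = 12.
Tm = 4·12 + 2·12 = 48 + 24 = 72°C

72°C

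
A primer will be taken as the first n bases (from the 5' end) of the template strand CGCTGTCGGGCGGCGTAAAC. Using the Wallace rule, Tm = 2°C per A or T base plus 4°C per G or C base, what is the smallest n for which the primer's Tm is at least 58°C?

First 15 bases: CGCTGTCGGGCGGCG → Tm = 56°C (< 58°C)
First 16 bases: CGCTGTCGGGCGGCGT → Tm = 58°C (≥ 58°C)
Each additional base adds 2°C (A/T) or 4°C (G/C), so Tm is non-decreasing in n; n = 16 is the first length to reach 58°C.

n = 16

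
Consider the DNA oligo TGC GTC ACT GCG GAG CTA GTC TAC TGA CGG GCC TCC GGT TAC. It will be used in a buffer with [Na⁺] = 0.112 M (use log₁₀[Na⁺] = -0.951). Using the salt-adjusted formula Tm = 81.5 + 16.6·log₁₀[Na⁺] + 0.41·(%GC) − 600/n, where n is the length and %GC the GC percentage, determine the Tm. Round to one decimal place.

76.8°C

Length n = 42. T=10, G=13, A=6, C=13
G+C = 26, so %GC = 26/42 × 100 = 61.905%
Salt term: 16.6 × (-0.951) = -15.787
GC term: 0.41 × 61.905 = 25.381; length term: −600/42 = −14.286
Tm = 81.5 + (-15.787) + 25.381 − 14.286 = 76.808 → 76.8°C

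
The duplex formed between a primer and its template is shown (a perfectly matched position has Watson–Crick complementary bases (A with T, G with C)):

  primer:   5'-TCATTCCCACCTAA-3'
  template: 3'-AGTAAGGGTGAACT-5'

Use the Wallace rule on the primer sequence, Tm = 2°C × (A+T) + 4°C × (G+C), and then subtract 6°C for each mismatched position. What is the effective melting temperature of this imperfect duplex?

28°C

Primer base counts: A=4, T=4, G=0, C=6 → A+T=8, G+C=6
Perfect-match Tm = 2(8) + 4(6) = 16 + 24 = 40°C
Mismatches (positions where the bases are not complementary): 2 (at positions 11, 13)
Effective Tm = 40 − 2×6 = 40 − 12 = 28°C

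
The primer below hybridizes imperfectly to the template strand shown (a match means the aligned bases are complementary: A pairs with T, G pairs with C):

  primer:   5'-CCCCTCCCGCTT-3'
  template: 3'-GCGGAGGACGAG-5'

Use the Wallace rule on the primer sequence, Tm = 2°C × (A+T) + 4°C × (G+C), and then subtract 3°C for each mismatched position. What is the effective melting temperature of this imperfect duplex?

33°C

Primer base counts: A=0, T=3, G=1, C=8 → A+T=3, G+C=9
Perfect-match Tm = 2(3) + 4(9) = 6 + 36 = 42°C
Mismatches (positions where the bases are not complementary): 3 (at positions 2, 8, 12)
Effective Tm = 42 − 3×3 = 42 − 9 = 33°C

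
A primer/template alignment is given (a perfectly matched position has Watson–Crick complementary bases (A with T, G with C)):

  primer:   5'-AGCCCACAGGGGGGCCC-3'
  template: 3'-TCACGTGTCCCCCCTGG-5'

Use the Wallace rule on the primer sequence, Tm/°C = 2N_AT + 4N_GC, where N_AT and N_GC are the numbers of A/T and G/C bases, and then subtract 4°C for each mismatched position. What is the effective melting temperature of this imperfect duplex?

Primer base counts: A=3, T=0, G=7, C=7 → A+T=3, G+C=14
Perfect-match Tm = 2(3) + 4(14) = 6 + 56 = 62°C
Mismatches (positions where the bases are not complementary): 3 (at positions 3, 4, 15)
Effective Tm = 62 − 3×4 = 62 − 12 = 50°C

50°C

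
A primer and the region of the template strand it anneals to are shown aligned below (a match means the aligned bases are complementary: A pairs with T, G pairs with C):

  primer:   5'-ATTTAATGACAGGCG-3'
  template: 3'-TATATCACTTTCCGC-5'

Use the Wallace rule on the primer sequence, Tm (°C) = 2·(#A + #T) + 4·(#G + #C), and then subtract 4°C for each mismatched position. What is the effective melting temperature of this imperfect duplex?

Primer base counts: A=5, T=4, G=4, C=2 → A+T=9, G+C=6
Perfect-match Tm = 2(9) + 4(6) = 18 + 24 = 42°C
Mismatches (positions where the bases are not complementary): 3 (at positions 3, 6, 10)
Effective Tm = 42 − 3×4 = 42 − 12 = 30°C

30°C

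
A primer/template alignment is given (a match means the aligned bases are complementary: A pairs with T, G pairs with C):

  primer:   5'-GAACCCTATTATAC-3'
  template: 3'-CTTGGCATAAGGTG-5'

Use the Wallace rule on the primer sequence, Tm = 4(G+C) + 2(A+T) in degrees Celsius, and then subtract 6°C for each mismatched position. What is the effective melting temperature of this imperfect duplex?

Primer base counts: A=5, T=4, G=1, C=4 → A+T=9, G+C=5
Perfect-match Tm = 2(9) + 4(5) = 18 + 20 = 38°C
Mismatches (positions where the bases are not complementary): 3 (at positions 6, 11, 12)
Effective Tm = 38 − 3×6 = 38 − 18 = 20°C

20°C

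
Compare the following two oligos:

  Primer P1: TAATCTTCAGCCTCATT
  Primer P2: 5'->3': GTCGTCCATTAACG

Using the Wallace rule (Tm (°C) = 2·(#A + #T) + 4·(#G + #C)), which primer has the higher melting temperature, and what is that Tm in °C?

Primer P1: A+T=11, G+C=6 → Tm = 2(11)+4(6) = 46°C
Primer P2: A+T=7, G+C=7 → Tm = 2(7)+4(7) = 42°C
46°C vs 42°C → primer P1 is higher.

Primer P1, 46°C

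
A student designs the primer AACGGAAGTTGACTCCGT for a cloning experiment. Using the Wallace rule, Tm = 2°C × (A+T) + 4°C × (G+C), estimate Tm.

54°C

T=4, G=5, A=5, C=4
AT pairs contribute 9, GC pairs contribute 9.
Tm = 2(9) + 4(9) = 18 + 36 = 54°C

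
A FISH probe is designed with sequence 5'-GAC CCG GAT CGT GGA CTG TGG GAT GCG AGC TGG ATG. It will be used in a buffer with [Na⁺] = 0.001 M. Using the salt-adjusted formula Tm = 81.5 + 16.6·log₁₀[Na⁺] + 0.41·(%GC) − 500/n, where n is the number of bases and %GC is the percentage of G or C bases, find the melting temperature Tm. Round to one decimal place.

Length n = 36. Counting bases: A=6, G=16, C=7, T=7
G+C = 23, so %GC = 23/36 × 100 = 63.889%
Salt term: 16.6 × (-3) = -49.8
GC term: 0.41 × 63.889 = 26.194; length term: −500/36 = −13.889
Tm = 81.5 + (-49.8) + 26.194 − 13.889 = 44.005 → 44.0°C

44.0°C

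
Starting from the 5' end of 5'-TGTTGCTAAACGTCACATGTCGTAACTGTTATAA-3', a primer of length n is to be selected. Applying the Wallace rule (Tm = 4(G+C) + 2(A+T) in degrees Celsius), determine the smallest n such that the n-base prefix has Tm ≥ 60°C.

n = 21

First 20 bases: TGTTGCTAAACGTCACATGT → Tm = 56°C (< 60°C)
First 21 bases: TGTTGCTAAACGTCACATGTC → Tm = 60°C (≥ 60°C)
Since every base adds ≥2°C, Tm only increases with n, so the threshold is first crossed at n = 21.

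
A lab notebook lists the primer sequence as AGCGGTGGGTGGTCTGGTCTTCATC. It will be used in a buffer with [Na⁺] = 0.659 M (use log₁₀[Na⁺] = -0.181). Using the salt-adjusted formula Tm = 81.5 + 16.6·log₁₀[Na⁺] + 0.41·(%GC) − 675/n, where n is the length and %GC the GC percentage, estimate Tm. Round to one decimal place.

Length n = 25. A=2, C=5, T=8, G=10
G+C = 15, so %GC = 15/25 × 100 = 60%
Salt term: 16.6 × (-0.181) = -3.005
GC term: 0.41 × 60 = 24.6; length term: −675/25 = −27
Tm = 81.5 + (-3.005) + 24.6 − 27 = 76.095 → 76.1°C

76.1°C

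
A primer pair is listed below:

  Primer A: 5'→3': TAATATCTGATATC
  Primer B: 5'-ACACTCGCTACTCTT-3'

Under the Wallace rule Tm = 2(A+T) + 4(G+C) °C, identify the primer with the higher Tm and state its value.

Primer A: A+T=11, G+C=3 → Tm = 2(11)+4(3) = 34°C
Primer B: A+T=8, G+C=7 → Tm = 2(8)+4(7) = 44°C
34°C vs 44°C → primer B is higher.

Primer B, 44°C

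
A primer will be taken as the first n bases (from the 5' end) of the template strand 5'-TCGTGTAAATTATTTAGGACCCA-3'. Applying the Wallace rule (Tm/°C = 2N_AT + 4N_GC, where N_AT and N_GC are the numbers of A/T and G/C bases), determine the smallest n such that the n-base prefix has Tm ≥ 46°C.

First 17 bases: TCGTGTAAATTATTTAG → Tm = 42°C (< 46°C)
First 18 bases: TCGTGTAAATTATTTAGG → Tm = 46°C (≥ 46°C)
Since every base adds ≥2°C, Tm only increases with n, so the threshold is first crossed at n = 18.

n = 18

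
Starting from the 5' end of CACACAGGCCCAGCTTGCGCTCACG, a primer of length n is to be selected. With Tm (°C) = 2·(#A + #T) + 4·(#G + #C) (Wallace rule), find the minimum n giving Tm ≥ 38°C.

n = 11

First 10 bases: CACACAGGCC → Tm = 34°C (< 38°C)
First 11 bases: CACACAGGCCC → Tm = 38°C (≥ 38°C)
Since every base adds ≥2°C, Tm only increases with n, so the threshold is first crossed at n = 11.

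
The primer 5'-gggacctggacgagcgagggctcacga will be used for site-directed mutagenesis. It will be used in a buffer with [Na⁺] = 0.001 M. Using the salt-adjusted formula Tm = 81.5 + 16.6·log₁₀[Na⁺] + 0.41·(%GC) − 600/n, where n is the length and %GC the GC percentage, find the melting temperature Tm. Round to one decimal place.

Length n = 27. Counting bases: T=2, G=12, A=6, C=7
G+C = 19, so %GC = 19/27 × 100 = 70.37%
Salt term: 16.6 × (-3) = -49.8
GC term: 0.41 × 70.37 = 28.852; length term: −600/27 = −22.222
Tm = 81.5 + (-49.8) + 28.852 − 22.222 = 38.33 → 38.3°C

38.3°C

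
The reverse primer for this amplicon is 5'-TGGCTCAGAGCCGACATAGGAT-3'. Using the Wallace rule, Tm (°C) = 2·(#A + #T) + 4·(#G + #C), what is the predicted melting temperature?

G=7, C=5, T=4, A=6
AT pairs contribute 10, GC pairs contribute 12.
Tm = 2(10) + 4(12) = 20 + 48 = 68°C

68°C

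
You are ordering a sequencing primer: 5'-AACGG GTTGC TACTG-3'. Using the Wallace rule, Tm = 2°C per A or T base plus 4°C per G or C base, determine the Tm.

46°C

G=5, A=3, C=3, T=4
So N_AT = 7 and N_GC = 8.
Tm = 4·8 + 2·7 = 32 + 14 = 46°C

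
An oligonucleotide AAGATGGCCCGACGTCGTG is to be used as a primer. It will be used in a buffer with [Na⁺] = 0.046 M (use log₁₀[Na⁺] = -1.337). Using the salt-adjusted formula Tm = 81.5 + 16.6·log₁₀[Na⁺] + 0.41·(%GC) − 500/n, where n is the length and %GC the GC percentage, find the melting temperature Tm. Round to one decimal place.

Length n = 19. Base counts: A=4, T=3, G=7, C=5
G+C = 12, so %GC = 12/19 × 100 = 63.158%
Salt term: 16.6 × (-1.337) = -22.194
GC term: 0.41 × 63.158 = 25.895; length term: −500/19 = −26.316
Tm = 81.5 + (-22.194) + 25.895 − 26.316 = 58.885 → 58.9°C

58.9°C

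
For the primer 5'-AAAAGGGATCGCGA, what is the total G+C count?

7

Counting bases: A=6, G=5, T=1, C=2
Total G or C: 5 + 2 = 7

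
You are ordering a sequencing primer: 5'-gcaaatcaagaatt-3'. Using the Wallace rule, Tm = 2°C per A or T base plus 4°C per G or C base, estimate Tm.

36°C

T=3, G=2, C=2, A=7
A+T = 10, G+C = 4
Tm = 4·4 + 2·10 = 16 + 20 = 36°C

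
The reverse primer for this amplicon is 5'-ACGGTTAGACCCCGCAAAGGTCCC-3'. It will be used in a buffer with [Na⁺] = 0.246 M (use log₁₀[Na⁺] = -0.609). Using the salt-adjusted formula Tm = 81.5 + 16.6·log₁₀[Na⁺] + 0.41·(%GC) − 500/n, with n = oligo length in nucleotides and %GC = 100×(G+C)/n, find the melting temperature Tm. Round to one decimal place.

Length n = 24. Counting bases: C=9, T=3, A=6, G=6
G+C = 15, so %GC = 15/24 × 100 = 62.5%
Salt term: 16.6 × (-0.609) = -10.109
GC term: 0.41 × 62.5 = 25.625; length term: −500/24 = −20.833
Tm = 81.5 + (-10.109) + 25.625 − 20.833 = 76.183 → 76.2°C

76.2°C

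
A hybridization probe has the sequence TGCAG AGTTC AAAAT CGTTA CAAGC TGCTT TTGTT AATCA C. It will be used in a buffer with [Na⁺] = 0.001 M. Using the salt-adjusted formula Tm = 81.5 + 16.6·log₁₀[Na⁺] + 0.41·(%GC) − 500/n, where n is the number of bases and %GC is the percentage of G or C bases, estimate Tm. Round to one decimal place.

Length n = 41. Counting bases: T=14, G=7, C=8, A=12
G+C = 15, so %GC = 15/41 × 100 = 36.585%
Salt term: 16.6 × (-3) = -49.8
GC term: 0.41 × 36.585 = 15; length term: −500/41 = −12.195
Tm = 81.5 + (-49.8) + 15 − 12.195 = 34.505 → 34.5°C

34.5°C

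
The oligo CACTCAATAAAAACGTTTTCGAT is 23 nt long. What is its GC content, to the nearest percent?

30%

Scanning the sequence gives C=5, G=2, A=9, T=7.
G+C = 2 + 5 = 7 out of 23 bases
%GC = 7/23 × 100 = 30.43% ≈ 30%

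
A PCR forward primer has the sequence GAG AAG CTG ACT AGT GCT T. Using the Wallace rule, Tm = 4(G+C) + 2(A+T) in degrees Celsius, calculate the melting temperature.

Counting bases: C=3, G=6, A=5, T=5
AT pairs contribute 10, GC pairs contribute 9.
Tm = 2(10) + 4(9) = 20 + 36 = 56°C

56°C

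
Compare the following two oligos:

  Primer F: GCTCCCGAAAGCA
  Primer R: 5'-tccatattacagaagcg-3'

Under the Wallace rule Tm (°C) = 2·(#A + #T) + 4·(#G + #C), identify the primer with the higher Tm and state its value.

Primer F: A+T=5, G+C=8 → Tm = 2(5)+4(8) = 42°C
Primer R: A+T=10, G+C=7 → Tm = 2(10)+4(7) = 48°C
42°C vs 48°C → primer R is higher.

Primer R, 48°C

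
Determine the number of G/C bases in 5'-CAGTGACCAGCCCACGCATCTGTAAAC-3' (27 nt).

15

Scanning the sequence gives C=10, G=5, T=4, A=8.
G+C = 5 + 10 = 15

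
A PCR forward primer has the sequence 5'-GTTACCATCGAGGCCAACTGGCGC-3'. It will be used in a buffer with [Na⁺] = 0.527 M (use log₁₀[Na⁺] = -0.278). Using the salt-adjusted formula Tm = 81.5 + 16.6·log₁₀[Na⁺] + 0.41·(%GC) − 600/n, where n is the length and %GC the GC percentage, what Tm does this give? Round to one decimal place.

77.5°C

Length n = 24. Scanning the sequence gives A=5, T=4, C=8, G=7.
G+C = 15, so %GC = 15/24 × 100 = 62.5%
Salt term: 16.6 × (-0.278) = -4.615
GC term: 0.41 × 62.5 = 25.625; length term: −600/24 = −25
Tm = 81.5 + (-4.615) + 25.625 − 25 = 77.51 → 77.5°C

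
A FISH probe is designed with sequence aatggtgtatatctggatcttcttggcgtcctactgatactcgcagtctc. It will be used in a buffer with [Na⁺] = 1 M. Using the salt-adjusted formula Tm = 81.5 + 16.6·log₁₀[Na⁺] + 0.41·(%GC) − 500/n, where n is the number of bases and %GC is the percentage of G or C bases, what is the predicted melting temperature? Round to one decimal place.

90.4°C

Length n = 50. G=11, A=9, T=18, C=12
G+C = 23, so %GC = 23/50 × 100 = 46%
Salt term: 16.6 × (0) = 0
GC term: 0.41 × 46 = 18.86; length term: −500/50 = −10
Tm = 81.5 + (0) + 18.86 − 10 = 90.36 → 90.4°C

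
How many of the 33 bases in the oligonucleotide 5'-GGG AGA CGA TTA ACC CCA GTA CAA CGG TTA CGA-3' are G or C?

17

Scanning the sequence gives G=9, A=11, C=8, T=5.
G+C = 9 + 8 = 17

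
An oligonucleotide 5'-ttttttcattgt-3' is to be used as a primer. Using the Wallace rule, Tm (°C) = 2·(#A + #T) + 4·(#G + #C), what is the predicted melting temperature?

28°C

A=1, G=1, C=1, T=9
A+T = 10, G+C = 2
Tm = 2×10 + 4×2 = 28°C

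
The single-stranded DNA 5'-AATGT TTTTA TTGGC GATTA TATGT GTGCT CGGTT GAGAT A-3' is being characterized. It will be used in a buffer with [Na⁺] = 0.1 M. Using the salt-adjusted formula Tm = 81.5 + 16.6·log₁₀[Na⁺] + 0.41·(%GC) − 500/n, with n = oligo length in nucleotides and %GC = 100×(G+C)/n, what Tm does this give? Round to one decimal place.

Length n = 41. A=9, G=11, C=3, T=18
G+C = 14, so %GC = 14/41 × 100 = 34.146%
Salt term: 16.6 × (-1) = -16.6
GC term: 0.41 × 34.146 = 14; length term: −500/41 = −12.195
Tm = 81.5 + (-16.6) + 14 − 12.195 = 66.705 → 66.7°C

66.7°C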